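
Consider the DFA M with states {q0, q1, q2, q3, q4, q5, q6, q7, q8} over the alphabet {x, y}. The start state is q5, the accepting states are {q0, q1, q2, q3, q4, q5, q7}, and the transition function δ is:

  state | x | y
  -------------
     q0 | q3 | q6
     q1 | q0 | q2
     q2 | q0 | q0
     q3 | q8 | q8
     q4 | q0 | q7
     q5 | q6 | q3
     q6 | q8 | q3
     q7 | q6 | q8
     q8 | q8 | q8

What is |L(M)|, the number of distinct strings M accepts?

3

The useful subgraph on states {q3, q5, q6} is acyclic, so L(M) is finite; the longest accepting path visits 3 useful states, giving maximum string length 2.
Counting accepting paths from q5 by length: 1 of length 0, 1 of length 1, 1 of length 2. Total 3.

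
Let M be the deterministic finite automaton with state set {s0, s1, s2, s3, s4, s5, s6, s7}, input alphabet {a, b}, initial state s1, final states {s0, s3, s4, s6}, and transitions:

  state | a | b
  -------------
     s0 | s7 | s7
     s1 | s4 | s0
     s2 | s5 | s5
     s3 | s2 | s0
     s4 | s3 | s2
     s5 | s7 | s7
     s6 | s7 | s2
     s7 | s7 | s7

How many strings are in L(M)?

The useful subgraph on states {s0, s1, s3, s4} is acyclic, so L(M) is finite; the longest accepting path visits 4 useful states, giving maximum string length 3.
Counting accepting paths from s1 by length: 2 of length 1, 1 of length 2, 1 of length 3. Total 4.

4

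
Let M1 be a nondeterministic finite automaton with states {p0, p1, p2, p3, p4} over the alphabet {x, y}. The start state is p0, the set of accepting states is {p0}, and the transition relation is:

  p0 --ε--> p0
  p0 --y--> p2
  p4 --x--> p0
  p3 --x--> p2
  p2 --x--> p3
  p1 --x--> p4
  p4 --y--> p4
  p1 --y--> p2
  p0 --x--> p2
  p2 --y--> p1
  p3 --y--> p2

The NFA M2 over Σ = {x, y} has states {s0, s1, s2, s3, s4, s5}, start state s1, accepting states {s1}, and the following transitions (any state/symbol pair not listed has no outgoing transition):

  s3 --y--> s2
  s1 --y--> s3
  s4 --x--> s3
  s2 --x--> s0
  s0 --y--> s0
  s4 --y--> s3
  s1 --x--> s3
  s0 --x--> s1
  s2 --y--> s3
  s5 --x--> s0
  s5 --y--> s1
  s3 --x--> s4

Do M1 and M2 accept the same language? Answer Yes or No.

Yes

Exploring the product automaton M1 × M2 from the start pair (p0, s1), following both machines on each input symbol, reaches 5 state pairs: (p0, s1), (p2, s3), (p3, s4), (p1, s2), (p4, s0).
M1 accepts in {p0} and M2 accepts in {s1}. In every reachable pair the two components are either both accepting — (p0, s1) — or both non-accepting, so no string is accepted by exactly one of the machines: L(M1) \ L(M2) and L(M2) \ L(M1) are both empty.
Hence every string is accepted by M1 iff it is accepted by M2, and the two languages coincide.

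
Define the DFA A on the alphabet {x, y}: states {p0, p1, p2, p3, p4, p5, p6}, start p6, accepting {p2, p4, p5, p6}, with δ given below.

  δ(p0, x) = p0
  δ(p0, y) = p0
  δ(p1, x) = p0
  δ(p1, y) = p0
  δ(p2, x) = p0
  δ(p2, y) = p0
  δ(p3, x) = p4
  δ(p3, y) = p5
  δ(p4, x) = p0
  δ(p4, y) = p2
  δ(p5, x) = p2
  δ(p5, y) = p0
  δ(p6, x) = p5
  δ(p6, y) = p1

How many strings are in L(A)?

The useful subgraph on states {p2, p5, p6} is acyclic, so L(A) is finite; the longest accepting path visits 3 useful states, giving maximum string length 2.
Counting accepting paths from p6 by length: 1 of length 0, 1 of length 1, 1 of length 2. Total 3.

3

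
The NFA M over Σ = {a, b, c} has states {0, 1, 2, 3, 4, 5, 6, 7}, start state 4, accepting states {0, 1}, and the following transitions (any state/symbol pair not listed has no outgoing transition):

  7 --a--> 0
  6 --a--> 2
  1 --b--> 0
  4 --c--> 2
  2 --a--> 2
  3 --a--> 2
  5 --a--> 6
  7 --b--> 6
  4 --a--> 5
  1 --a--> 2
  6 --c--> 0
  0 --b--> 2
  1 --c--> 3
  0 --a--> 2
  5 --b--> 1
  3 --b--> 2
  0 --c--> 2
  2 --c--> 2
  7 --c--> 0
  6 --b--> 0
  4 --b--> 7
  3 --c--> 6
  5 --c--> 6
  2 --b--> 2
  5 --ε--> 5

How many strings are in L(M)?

12

The useful subgraph on states {0, 1, 3, 4, 5, 6, 7} is acyclic, so L(M) is finite; the longest accepting path visits 6 useful states, giving maximum string length 5.
Counting accepting paths from 4 by length: 3 of length 2, 7 of length 3, 2 of length 5. Total 12.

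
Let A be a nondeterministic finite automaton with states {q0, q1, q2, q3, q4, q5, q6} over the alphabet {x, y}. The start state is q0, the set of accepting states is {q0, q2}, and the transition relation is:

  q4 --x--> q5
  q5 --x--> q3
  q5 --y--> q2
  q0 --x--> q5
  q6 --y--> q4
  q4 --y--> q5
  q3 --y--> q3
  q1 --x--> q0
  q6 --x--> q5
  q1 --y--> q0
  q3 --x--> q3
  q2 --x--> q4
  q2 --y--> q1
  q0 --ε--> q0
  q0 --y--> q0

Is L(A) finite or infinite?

State q0 is reachable from the start and can reach an accepting state, and it lies on the cycle q0 → q0.
Traversing that cycle any number of times yields accepted strings of unbounded length, so the language is infinite.

infinite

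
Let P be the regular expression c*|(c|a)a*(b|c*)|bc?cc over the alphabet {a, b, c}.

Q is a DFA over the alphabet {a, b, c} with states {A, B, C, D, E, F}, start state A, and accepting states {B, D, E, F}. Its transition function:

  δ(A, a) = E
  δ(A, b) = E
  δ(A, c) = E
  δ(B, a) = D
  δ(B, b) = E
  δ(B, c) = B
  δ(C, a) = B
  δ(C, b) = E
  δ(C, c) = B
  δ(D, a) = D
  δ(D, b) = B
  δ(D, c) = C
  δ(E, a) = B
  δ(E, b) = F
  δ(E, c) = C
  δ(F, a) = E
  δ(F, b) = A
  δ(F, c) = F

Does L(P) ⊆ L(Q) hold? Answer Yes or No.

No

The empty string ε is in L(P) but not in L(Q).
So L(P) ⊄ L(Q).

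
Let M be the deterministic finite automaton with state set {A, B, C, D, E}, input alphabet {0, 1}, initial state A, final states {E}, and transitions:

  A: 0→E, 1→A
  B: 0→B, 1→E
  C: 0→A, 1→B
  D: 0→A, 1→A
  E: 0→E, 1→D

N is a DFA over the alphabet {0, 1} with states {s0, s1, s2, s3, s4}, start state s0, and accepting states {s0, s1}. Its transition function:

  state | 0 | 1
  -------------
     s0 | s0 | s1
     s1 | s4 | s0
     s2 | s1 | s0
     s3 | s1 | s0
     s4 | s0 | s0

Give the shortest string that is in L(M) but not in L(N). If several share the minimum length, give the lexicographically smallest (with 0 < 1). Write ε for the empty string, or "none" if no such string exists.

The string 10 is accepted by M but not by N.
No shorter string lies in the difference, and 10 is the lexicographically first length-2 string in L(M) \ L(N).

10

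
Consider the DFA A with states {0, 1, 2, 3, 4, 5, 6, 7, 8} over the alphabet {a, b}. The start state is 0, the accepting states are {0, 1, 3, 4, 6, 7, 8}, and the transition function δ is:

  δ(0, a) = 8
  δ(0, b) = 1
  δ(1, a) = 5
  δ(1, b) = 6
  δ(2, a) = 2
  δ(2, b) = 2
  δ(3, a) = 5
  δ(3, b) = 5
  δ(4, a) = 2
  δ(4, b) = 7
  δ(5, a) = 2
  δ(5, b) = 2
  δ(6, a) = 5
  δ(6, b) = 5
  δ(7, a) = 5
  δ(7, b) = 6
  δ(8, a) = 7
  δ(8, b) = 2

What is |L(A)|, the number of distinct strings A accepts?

The useful subgraph on states {0, 1, 6, 7, 8} is acyclic, so L(A) is finite; the longest accepting path visits 4 useful states, giving maximum string length 3.
Counting accepting paths from 0 by length: 1 of length 0, 2 of length 1, 2 of length 2, 1 of length 3. Total 6.

6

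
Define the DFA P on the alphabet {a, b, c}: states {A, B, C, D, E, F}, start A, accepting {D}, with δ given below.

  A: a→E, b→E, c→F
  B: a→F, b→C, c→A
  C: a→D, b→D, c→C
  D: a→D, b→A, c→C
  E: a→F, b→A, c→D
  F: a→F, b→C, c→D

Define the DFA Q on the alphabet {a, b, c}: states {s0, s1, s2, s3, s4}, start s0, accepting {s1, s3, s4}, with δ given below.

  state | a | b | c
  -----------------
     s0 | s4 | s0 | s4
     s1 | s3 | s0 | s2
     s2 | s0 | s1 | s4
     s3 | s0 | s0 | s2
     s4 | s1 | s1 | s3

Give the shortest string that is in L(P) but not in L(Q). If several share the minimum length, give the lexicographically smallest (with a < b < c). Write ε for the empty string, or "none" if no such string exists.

aac

The string aac is accepted by P but not by Q.
No shorter string lies in the difference, and aac is the lexicographically first length-3 string in L(P) \ L(Q).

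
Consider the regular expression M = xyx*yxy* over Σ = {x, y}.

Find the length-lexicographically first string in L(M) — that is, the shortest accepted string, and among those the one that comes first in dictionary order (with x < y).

By inspection of the expression, no string of length less than 4 matches, and xyyx is the lexicographically first match of length 4.

xyyx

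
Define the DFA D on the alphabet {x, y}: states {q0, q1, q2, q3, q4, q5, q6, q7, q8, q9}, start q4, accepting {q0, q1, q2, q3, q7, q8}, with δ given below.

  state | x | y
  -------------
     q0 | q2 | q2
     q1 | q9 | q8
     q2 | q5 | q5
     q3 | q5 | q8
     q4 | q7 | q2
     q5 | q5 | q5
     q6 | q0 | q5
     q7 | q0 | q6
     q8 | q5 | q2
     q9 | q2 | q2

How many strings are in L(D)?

The useful subgraph on states {q0, q2, q4, q6, q7} is acyclic, so L(D) is finite; the longest accepting path visits 5 useful states, giving maximum string length 4.
Counting accepting paths from q4 by length: 2 of length 1, 1 of length 2, 3 of length 3, 2 of length 4. Total 8.

8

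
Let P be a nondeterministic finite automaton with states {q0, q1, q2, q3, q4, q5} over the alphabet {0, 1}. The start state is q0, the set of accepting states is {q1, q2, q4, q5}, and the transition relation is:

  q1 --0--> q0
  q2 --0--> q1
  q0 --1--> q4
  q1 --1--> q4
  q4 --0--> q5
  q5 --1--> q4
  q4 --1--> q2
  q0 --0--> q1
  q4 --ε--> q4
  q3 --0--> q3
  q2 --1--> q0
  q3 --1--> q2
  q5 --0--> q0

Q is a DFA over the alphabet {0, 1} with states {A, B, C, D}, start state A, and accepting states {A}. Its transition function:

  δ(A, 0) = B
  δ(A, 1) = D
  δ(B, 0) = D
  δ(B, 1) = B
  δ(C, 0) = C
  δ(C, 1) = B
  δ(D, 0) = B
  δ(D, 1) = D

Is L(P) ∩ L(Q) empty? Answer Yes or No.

Yes

Exploring the product automaton P × Q from the start pair (q0, A), following both machines on each input symbol, reaches 11 state pairs: (q0, A), (q1, B), (q4, D), (q0, D), (q4, B), (q5, B), (q2, D), (q5, D), (q2, B), (q0, B), (q1, D).
P accepts in {q1, q2, q4, q5} and Q accepts in {A}; no reachable pair has both components accepting, so no string drives both machines to acceptance simultaneously and L(P) ∩ L(Q) = ∅.
So no string is accepted by both, and the intersection is empty.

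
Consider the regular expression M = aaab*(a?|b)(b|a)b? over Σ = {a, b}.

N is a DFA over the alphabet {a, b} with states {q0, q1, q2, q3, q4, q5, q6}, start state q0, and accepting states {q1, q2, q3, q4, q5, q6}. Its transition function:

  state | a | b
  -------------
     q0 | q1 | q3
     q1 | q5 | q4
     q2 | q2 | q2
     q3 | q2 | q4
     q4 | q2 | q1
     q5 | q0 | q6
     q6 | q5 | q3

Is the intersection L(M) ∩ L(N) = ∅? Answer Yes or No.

No

The string aaaa is accepted by both M and N.
Hence L(M) ∩ L(N) ≠ ∅.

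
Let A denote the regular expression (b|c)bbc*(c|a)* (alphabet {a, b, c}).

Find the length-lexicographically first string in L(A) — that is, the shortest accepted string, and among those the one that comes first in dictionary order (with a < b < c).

bbb

By inspection of the expression, no string of length less than 3 matches, and bbb is the lexicographically first match of length 3.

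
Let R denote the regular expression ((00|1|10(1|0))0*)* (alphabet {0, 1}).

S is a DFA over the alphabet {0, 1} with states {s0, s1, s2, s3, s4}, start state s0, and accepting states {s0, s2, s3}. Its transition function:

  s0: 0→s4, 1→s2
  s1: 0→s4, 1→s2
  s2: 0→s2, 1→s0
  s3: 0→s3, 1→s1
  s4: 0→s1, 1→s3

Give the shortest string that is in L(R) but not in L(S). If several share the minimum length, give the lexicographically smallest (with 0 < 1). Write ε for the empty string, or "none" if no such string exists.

00

The string 00 is accepted by R but not by S.
No shorter string lies in the difference, and 00 is the lexicographically first length-2 string in L(R) \ L(S).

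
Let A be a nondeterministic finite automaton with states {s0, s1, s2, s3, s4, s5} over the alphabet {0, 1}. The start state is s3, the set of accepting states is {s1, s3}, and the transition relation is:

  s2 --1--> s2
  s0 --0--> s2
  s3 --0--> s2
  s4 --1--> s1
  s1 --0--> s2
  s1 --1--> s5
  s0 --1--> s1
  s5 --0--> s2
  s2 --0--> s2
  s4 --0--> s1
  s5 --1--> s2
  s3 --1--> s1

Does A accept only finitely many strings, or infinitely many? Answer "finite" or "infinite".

finite

The useful states (reachable from s3 and able to reach an accepting state) are {s1, s3}.
Restricted to these states the transition graph has no cycle, so every accepting path has bounded length and L is finite.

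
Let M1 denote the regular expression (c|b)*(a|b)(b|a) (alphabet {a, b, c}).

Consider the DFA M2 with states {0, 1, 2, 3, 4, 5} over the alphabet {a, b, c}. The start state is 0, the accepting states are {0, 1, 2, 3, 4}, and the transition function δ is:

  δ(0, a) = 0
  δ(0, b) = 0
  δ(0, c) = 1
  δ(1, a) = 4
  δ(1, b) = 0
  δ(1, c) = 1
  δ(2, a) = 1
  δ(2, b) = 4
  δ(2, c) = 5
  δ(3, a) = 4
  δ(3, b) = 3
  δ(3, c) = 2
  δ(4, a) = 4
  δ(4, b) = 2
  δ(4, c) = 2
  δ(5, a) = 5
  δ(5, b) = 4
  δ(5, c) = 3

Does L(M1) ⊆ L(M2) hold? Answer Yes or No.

Yes

Converting the expression M1 to a DFA (subset construction, then merging equivalent states) gives the minimal DFA with states {r0, r1, r2, r3, r4, r5, r6}, start state r0, accepting states {r3, r5, r6} and transitions r0: a→r1, b→r2, c→r0; r1: a→r3, b→r3, c→r4; r2: a→r5, b→r6, c→r0; r3: a→r4, b→r4, c→r4; r4: a→r4, b→r4, c→r4; r5: a→r3, b→r3, c→r4; r6: a→r5, b→r6, c→r0.
Exploring the product automaton M1 × M2 from the start pair (r0, 0), following both machines on each input symbol, reaches 16 state pairs: (r0, 0), (r1, 0), (r2, 0), (r0, 1), (r3, 0), (r4, 1), (r5, 0), (r6, 0), (r1, 4), (r4, 0), (r4, 4), (r3, 4), (r3, 2), (r4, 2), (r4, 5), (r4, 3).
M1 accepts in {r3, r5, r6} and M2 accepts in {0, 1, 2, 3, 4}. The reachable pairs whose M1-component is accepting are (r3, 0), (r5, 0), (r6, 0), (r3, 4), (r3, 2); in each of them the M2-component is accepting too, so the product for L(M1) \ L(M2) (M1-component accepting, M2-component rejecting) has no reachable accepting pair and the difference is empty.
Hence every string in L(M1) is also in L(M2).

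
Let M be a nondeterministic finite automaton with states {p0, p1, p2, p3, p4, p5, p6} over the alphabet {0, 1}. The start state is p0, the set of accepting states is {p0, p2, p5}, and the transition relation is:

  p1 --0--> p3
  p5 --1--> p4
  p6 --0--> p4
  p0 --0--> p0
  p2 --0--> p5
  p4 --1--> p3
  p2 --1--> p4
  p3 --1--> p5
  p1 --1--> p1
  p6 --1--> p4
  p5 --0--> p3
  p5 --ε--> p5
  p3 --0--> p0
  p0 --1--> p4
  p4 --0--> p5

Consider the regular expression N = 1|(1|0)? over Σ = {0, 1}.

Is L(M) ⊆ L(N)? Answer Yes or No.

The string 00 is in L(M) but not in L(N).
So L(M) ⊄ L(N).

No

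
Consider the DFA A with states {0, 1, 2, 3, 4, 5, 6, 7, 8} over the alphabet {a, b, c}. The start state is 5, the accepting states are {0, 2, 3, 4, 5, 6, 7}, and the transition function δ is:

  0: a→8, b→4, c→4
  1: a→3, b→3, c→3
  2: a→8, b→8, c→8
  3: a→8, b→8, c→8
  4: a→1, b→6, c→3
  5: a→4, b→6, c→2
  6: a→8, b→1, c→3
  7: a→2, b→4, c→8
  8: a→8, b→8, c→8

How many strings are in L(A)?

17

The useful subgraph on states {1, 2, 3, 4, 5, 6} is acyclic, so L(A) is finite; the longest accepting path visits 5 useful states, giving maximum string length 4.
Counting accepting paths from 5 by length: 1 of length 0, 3 of length 1, 3 of length 2, 7 of length 3, 3 of length 4. Total 17.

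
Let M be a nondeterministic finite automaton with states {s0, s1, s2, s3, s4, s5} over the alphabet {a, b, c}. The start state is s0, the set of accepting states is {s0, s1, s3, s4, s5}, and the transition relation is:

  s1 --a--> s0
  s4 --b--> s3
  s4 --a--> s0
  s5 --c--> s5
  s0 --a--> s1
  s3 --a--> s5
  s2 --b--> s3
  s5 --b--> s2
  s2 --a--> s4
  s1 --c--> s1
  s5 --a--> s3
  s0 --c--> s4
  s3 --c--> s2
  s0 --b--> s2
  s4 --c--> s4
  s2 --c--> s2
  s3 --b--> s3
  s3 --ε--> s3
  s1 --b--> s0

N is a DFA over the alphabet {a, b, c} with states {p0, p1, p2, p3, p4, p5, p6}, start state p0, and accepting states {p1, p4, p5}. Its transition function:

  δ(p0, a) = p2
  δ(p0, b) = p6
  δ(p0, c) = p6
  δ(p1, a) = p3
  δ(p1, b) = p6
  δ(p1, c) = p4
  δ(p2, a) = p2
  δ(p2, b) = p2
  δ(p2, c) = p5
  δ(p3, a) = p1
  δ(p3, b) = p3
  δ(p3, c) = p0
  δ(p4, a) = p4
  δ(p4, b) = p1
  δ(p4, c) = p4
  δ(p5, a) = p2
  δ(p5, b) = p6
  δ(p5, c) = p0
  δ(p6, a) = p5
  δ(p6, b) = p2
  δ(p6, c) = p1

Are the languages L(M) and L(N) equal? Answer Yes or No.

The empty string ε is accepted by M but rejected by N.
So L(M) ≠ L(N).

No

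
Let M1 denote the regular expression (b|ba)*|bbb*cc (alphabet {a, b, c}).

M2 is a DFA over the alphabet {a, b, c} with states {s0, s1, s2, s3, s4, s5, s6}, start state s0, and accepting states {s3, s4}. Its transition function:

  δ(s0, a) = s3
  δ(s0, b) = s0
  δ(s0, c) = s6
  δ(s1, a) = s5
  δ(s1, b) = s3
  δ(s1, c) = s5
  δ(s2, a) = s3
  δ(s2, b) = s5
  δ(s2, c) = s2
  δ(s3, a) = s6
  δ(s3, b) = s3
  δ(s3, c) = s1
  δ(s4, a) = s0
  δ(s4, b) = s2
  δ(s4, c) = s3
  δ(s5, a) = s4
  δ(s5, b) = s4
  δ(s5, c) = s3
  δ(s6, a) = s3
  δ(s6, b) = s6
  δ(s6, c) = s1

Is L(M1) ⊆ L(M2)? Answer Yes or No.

No

The empty string ε is in L(M1) but not in L(M2).
So L(M1) ⊄ L(M2).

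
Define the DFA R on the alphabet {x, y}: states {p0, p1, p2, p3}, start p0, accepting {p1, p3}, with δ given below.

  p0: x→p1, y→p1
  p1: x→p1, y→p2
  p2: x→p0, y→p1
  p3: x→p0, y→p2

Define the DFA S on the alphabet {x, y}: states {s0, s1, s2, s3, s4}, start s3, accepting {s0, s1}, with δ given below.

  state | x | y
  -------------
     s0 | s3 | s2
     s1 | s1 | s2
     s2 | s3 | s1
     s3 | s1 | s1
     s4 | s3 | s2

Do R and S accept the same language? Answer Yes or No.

Yes

Exploring the product automaton R × S from the start pair (p0, s3), following both machines on each input symbol, reaches 3 state pairs: (p0, s3), (p1, s1), (p2, s2).
R accepts in {p1, p3} and S accepts in {s0, s1}. In every reachable pair the two components are either both accepting — (p1, s1) — or both non-accepting, so no string is accepted by exactly one of the machines: L(R) \ L(S) and L(S) \ L(R) are both empty.
Hence every string is accepted by R iff it is accepted by S, and the two languages coincide.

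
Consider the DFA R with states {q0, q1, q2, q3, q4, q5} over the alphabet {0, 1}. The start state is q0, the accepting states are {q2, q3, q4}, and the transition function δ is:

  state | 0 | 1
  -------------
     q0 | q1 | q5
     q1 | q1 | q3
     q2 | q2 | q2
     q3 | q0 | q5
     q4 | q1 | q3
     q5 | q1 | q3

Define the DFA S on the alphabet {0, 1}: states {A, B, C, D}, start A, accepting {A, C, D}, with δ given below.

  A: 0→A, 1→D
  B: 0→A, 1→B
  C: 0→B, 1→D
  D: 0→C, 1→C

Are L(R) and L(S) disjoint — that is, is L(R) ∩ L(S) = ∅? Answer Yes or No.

No

The string 01 is accepted by both R and S.
Hence L(R) ∩ L(S) ≠ ∅.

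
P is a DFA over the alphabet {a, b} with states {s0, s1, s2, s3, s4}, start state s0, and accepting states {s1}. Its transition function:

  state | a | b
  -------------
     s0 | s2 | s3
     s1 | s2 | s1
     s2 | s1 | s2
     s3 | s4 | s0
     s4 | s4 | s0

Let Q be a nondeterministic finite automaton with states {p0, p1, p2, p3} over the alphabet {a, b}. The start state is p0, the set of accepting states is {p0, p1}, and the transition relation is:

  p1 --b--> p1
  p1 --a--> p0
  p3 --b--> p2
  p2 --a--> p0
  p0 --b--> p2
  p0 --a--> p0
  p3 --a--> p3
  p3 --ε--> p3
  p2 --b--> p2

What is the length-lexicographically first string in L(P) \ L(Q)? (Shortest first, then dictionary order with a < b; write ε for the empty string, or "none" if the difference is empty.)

The string aab is accepted by P but not by Q.
No shorter string lies in the difference, and aab is the lexicographically first length-3 string in L(P) \ L(Q).

aab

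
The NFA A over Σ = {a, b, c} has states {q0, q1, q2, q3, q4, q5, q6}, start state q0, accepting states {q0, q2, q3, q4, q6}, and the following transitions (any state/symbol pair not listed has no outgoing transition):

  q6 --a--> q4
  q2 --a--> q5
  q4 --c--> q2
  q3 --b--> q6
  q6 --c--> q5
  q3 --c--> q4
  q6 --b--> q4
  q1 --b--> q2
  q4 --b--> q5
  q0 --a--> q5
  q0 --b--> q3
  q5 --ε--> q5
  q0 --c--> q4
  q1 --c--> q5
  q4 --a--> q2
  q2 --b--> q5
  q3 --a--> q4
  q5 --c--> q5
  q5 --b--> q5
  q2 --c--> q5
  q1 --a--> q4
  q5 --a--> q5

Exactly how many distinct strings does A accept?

The useful subgraph on states {q0, q2, q3, q4, q6} is acyclic, so L(A) is finite; the longest accepting path visits 5 useful states, giving maximum string length 4.
Counting accepting paths from q0 by length: 1 of length 0, 2 of length 1, 5 of length 2, 6 of length 3, 4 of length 4. Total 18.

18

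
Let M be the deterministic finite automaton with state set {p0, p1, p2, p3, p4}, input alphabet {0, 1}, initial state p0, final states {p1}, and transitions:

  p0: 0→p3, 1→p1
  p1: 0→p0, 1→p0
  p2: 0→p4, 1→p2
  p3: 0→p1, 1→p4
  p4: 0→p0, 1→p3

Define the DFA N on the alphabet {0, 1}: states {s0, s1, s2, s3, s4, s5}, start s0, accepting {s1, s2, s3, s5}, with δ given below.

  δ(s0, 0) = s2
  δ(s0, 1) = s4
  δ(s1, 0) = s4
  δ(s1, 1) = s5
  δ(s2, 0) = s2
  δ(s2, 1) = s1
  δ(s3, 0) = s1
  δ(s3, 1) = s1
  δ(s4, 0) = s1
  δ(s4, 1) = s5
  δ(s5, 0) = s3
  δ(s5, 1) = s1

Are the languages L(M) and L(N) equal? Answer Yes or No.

No

The string 1 is accepted by M but rejected by N.
So L(M) ≠ L(N).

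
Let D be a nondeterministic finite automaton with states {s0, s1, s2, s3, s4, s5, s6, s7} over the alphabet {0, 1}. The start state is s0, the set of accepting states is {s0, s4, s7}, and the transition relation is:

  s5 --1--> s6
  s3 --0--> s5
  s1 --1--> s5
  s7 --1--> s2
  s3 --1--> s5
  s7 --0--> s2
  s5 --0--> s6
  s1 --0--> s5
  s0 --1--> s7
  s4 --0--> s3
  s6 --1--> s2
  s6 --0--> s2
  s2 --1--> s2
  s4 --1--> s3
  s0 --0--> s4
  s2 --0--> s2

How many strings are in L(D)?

The useful subgraph on states {s0, s4, s7} is acyclic, so L(D) is finite; the longest accepting path visits 2 useful states, giving maximum string length 1.
Counting accepting paths from s0 by length: 1 of length 0, 2 of length 1. Total 3.

3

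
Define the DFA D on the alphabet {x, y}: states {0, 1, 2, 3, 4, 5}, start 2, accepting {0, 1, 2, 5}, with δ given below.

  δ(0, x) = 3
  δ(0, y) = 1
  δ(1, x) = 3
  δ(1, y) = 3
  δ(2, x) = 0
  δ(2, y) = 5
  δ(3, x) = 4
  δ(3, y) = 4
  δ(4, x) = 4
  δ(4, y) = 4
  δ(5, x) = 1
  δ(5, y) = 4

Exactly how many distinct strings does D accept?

5

The useful subgraph on states {0, 1, 2, 5} is acyclic, so L(D) is finite; the longest accepting path visits 3 useful states, giving maximum string length 2.
Counting accepting paths from 2 by length: 1 of length 0, 2 of length 1, 2 of length 2. Total 5.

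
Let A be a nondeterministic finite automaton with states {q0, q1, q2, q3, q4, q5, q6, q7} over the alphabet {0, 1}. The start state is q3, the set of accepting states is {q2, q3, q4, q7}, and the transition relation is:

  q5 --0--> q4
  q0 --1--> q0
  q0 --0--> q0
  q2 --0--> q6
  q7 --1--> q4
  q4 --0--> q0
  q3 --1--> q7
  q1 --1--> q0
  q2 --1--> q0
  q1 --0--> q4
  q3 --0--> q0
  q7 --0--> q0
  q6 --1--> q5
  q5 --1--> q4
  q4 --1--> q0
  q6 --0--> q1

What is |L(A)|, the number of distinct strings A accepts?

The useful subgraph on states {q3, q4, q7} is acyclic, so L(A) is finite; the longest accepting path visits 3 useful states, giving maximum string length 2.
Counting accepting paths from q3 by length: 1 of length 0, 1 of length 1, 1 of length 2. Total 3.

3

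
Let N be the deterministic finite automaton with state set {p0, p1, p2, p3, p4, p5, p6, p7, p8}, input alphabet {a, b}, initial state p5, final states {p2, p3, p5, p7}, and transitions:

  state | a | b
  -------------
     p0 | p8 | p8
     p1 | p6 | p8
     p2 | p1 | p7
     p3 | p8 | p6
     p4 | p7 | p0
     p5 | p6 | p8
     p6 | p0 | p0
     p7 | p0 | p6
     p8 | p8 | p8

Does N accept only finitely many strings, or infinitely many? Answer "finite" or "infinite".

finite

The useful states (reachable from p5 and able to reach an accepting state) are {p5}.
Restricted to these states the transition graph has no cycle, so every accepting path has bounded length and L is finite.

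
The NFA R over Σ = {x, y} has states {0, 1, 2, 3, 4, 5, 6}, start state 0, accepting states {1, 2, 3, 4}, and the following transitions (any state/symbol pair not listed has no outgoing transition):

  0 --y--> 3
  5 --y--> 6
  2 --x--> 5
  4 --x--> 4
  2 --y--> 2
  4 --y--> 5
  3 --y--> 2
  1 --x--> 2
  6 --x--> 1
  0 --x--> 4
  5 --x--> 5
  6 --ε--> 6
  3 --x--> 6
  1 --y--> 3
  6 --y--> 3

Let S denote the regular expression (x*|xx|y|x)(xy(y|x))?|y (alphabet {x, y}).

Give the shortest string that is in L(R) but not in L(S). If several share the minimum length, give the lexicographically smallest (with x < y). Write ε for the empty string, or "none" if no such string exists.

yy

The string yy is accepted by R but not by S.
No shorter string lies in the difference, and yy is the lexicographically first length-2 string in L(R) \ L(S).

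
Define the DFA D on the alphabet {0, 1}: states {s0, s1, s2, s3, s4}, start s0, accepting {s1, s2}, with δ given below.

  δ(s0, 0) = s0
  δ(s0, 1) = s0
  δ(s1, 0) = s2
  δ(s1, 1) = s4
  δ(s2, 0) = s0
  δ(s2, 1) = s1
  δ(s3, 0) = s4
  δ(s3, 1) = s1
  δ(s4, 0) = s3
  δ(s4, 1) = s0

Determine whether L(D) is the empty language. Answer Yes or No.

The states reachable from the start state are {s0}.
None of the accepting states {s1, s2} is reachable, so no string is accepted and L(D) = ∅.

Yes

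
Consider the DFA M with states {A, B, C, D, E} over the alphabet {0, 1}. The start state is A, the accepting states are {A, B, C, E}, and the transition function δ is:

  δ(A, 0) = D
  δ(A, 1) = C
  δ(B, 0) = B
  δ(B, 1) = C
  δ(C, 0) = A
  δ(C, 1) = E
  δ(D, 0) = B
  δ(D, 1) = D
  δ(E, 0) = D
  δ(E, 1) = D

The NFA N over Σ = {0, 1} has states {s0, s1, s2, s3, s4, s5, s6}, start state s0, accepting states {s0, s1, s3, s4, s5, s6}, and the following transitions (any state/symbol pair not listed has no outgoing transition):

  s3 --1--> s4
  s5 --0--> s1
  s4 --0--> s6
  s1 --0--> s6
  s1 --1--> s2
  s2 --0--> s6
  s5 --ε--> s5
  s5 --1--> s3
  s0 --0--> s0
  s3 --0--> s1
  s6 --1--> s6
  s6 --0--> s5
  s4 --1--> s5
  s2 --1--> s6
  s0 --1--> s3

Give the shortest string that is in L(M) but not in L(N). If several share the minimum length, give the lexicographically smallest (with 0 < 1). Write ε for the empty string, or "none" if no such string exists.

101

The string 101 is accepted by M but not by N.
No shorter string lies in the difference, and 101 is the lexicographically first length-3 string in L(M) \ L(N).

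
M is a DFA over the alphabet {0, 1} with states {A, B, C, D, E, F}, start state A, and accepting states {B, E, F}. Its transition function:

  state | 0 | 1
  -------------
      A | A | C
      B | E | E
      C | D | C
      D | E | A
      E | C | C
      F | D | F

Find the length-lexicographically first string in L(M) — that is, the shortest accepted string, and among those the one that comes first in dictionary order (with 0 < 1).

100

A breadth-first search from A reaches an accepting state first via the path A → C → D → E on input 100.
No string of length < 3 is accepted (BFS exhausts all shorter strings without reaching an accepting state), and 100 is the lexicographically least accepting string of length 3.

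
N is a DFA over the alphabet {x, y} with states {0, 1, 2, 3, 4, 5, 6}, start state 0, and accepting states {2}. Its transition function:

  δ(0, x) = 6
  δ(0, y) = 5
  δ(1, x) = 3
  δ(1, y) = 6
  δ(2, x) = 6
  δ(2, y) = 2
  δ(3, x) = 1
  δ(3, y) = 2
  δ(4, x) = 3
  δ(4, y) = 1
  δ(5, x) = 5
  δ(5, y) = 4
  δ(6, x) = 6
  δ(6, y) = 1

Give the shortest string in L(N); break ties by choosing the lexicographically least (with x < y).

A breadth-first search from 0 reaches an accepting state first via the path 0 → 6 → 1 → 3 → 2 on input xyxy.
No string of length < 4 is accepted (BFS exhausts all shorter strings without reaching an accepting state), and xyxy is the lexicographically least accepting string of length 4.

xyxy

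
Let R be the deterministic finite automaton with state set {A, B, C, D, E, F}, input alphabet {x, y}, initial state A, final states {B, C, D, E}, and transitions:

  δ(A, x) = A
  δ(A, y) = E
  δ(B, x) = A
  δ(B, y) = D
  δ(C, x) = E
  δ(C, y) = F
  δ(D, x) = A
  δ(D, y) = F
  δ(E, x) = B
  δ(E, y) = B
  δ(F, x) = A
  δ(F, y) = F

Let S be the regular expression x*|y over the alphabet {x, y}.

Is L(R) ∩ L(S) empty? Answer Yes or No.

No

The string y is accepted by both R and S.
Hence L(R) ∩ L(S) ≠ ∅.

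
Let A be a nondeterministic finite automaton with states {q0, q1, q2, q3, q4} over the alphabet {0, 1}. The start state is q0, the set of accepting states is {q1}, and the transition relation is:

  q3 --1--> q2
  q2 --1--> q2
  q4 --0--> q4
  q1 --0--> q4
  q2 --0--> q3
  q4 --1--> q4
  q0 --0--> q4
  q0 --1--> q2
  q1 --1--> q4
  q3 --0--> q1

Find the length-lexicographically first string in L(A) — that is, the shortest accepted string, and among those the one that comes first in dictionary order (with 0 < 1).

100

A breadth-first search from q0 reaches an accepting state first via the path q0 → q2 → q3 → q1 on input 100.
No string of length < 3 is accepted (BFS exhausts all shorter strings without reaching an accepting state), and 100 is the lexicographically least accepting string of length 3.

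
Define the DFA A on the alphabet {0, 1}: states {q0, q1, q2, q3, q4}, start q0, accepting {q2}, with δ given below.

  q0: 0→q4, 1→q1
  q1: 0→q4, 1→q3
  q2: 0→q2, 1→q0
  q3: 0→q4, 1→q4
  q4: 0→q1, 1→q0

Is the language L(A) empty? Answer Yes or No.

The states reachable from the start state are {q0, q1, q3, q4}.
None of the accepting states {q2} is reachable, so no string is accepted and L(A) = ∅.

Yes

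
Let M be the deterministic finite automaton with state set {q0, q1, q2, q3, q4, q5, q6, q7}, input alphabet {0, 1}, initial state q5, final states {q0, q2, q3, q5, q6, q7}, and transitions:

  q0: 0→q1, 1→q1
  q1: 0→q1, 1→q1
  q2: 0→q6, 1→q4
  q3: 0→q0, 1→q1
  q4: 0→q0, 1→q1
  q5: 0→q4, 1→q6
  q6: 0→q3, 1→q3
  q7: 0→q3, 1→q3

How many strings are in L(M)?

The useful subgraph on states {q0, q3, q4, q5, q6} is acyclic, so L(M) is finite; the longest accepting path visits 4 useful states, giving maximum string length 3.
Counting accepting paths from q5 by length: 1 of length 0, 1 of length 1, 3 of length 2, 2 of length 3. Total 7.

7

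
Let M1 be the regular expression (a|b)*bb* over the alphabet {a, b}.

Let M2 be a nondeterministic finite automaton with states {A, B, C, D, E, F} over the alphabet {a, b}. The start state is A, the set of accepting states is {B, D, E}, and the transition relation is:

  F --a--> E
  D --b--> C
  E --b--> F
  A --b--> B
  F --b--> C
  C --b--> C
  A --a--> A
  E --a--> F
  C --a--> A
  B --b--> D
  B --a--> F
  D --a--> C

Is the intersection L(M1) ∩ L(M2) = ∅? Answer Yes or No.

No

The string b is accepted by both M1 and M2.
Hence L(M1) ∩ L(M2) ≠ ∅.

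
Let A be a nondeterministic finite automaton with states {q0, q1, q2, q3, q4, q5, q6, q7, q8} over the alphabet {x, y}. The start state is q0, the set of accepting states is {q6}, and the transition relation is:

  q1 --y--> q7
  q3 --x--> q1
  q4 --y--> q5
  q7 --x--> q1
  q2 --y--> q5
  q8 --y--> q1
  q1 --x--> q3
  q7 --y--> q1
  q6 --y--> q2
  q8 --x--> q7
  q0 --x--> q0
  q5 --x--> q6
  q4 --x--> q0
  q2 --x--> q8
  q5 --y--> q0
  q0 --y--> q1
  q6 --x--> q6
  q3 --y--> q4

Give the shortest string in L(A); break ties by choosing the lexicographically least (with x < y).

A breadth-first search from q0 reaches an accepting state first via the path q0 → q1 → q3 → q4 → q5 → q6 on input yxyyx.
No string of length < 5 is accepted (BFS exhausts all shorter strings without reaching an accepting state), and yxyyx is the lexicographically least accepting string of length 5.

yxyyx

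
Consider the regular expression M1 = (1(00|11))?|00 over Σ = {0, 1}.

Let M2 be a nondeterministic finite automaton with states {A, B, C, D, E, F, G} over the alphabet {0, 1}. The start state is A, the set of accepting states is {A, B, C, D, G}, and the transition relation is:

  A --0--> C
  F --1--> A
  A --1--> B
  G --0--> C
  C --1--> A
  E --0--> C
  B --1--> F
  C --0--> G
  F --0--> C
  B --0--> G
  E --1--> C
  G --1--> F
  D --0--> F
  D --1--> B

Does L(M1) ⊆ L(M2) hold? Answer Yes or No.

Yes

Converting the expression M1 to a DFA (subset construction, then merging equivalent states) gives the minimal DFA with states {r0, r1, r2, r3, r4, r5}, start state r0, accepting states {r0, r3} and transitions r0: 0→r1, 1→r2; r1: 0→r3, 1→r4; r2: 0→r1, 1→r5; r3: 0→r4, 1→r4; r4: 0→r4, 1→r4; r5: 0→r4, 1→r3.
Exploring the product automaton M1 × M2 from the start pair (r0, A), following both machines on each input symbol, reaches 13 state pairs: (r0, A), (r1, C), (r2, B), (r3, G), (r4, A), (r1, G), (r5, F), (r4, C), (r4, F), (r4, B), (r3, C), (r3, A), (r4, G).
M1 accepts in {r0, r3} and M2 accepts in {A, B, C, D, G}. The reachable pairs whose M1-component is accepting are (r0, A), (r3, G), (r3, C), (r3, A); in each of them the M2-component is accepting too, so the product for L(M1) \ L(M2) (M1-component accepting, M2-component rejecting) has no reachable accepting pair and the difference is empty.
Hence every string in L(M1) is also in L(M2).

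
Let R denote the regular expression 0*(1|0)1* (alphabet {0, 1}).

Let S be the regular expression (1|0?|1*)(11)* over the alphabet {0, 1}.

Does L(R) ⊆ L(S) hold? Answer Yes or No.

The string 00 is in L(R) but not in L(S).
So L(R) ⊄ L(S).

No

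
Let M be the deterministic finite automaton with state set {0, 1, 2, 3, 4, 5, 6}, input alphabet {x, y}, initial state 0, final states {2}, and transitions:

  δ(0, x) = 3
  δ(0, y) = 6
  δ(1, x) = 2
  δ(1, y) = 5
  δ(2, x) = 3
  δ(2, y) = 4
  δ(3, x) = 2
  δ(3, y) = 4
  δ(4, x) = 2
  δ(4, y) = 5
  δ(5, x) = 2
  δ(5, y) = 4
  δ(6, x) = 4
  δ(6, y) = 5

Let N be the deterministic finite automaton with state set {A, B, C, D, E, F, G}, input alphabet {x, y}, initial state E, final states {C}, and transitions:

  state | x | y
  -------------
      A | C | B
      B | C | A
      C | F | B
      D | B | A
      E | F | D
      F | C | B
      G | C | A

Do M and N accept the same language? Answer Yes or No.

Yes

Exploring the product automaton M × N from the start pair (0, E), following both machines on each input symbol, reaches 6 state pairs: (0, E), (3, F), (6, D), (2, C), (4, B), (5, A).
M accepts in {2} and N accepts in {C}. In every reachable pair the two components are either both accepting — (2, C) — or both non-accepting, so no string is accepted by exactly one of the machines: L(M) \ L(N) and L(N) \ L(M) are both empty.
Hence every string is accepted by M iff it is accepted by N, and the two languages coincide.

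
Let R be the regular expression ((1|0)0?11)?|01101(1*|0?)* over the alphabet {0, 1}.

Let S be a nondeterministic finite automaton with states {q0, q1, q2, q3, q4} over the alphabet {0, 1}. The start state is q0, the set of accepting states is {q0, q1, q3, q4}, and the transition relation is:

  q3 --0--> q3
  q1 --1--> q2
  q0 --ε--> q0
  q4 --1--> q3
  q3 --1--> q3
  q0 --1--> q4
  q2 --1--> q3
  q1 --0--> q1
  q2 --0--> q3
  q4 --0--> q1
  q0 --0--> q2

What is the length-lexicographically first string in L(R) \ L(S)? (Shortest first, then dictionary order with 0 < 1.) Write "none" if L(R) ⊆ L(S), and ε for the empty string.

Converting the expression R to a DFA (subset construction, then merging equivalent states) gives the minimal DFA with states {r0, r1, r2, r3, r4, r5, r6, r7, r8, r9, r10}, start state r0, accepting states {r0, r7, r8, r10} and transitions r0: 0→r1, 1→r2; r1: 0→r3, 1→r4; r2: 0→r3, 1→r5; r3: 0→r6, 1→r5; r4: 0→r6, 1→r7; r5: 0→r6, 1→r8; r6: 0→r6, 1→r6; r7: 0→r9, 1→r6; r8: 0→r6, 1→r6; r9: 0→r6, 1→r10; r10: 0→r10, 1→r10.
Exploring the product automaton R × S from the start pair (r0, q0), following both machines on each input symbol, reaches 15 state pairs: (r0, q0), (r1, q2), (r2, q4), (r3, q3), (r4, q3), (r3, q1), (r5, q3), (r6, q3), (r7, q3), (r6, q1), (r5, q2), (r8, q3), (r9, q3), (r6, q2), (r10, q3).
R accepts in {r0, r7, r8, r10} and S accepts in {q0, q1, q3, q4}. The reachable pairs whose R-component is accepting are (r0, q0), (r7, q3), (r8, q3), (r10, q3); in each of them the S-component is accepting too, so the product for L(R) \ L(S) (R-component accepting, S-component rejecting) has no reachable accepting pair and the difference is empty.
So every string accepted by R is also accepted by S: L(R) \ L(S) = ∅ and there is no such string.

none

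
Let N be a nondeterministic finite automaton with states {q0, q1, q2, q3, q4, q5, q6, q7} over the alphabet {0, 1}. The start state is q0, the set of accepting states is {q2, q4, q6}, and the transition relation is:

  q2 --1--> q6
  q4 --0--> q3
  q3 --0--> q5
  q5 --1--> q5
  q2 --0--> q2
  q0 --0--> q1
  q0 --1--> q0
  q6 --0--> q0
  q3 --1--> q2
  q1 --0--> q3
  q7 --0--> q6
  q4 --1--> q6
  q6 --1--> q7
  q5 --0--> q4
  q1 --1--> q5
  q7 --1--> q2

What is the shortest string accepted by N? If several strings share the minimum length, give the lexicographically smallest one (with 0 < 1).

A breadth-first search from q0 reaches an accepting state first via the path q0 → q1 → q3 → q2 on input 001.
No string of length < 3 is accepted (BFS exhausts all shorter strings without reaching an accepting state), and 001 is the lexicographically least accepting string of length 3.

001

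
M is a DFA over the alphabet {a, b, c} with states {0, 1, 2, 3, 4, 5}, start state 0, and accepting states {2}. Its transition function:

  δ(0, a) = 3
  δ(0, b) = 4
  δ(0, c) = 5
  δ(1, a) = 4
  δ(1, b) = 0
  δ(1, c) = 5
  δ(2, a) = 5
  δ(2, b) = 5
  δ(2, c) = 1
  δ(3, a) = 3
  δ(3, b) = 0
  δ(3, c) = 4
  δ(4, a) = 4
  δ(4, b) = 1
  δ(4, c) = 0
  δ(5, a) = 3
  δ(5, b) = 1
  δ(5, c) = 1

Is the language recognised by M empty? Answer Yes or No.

Yes

The states reachable from the start state are {0, 1, 3, 4, 5}.
None of the accepting states {2} is reachable, so no string is accepted and L(M) = ∅.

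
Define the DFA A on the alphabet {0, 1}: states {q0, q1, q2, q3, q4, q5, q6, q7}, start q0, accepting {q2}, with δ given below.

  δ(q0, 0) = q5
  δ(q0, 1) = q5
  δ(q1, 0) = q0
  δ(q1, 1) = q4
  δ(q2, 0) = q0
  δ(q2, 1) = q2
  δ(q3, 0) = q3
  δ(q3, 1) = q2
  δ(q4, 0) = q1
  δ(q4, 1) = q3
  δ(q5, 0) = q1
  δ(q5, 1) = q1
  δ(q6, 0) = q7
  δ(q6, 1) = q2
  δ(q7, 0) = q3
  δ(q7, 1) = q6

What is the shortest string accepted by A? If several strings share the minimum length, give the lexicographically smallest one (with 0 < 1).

A breadth-first search from q0 reaches an accepting state first via the path q0 → q5 → q1 → q4 → q3 → q2 on input 00111.
No string of length < 5 is accepted (BFS exhausts all shorter strings without reaching an accepting state), and 00111 is the lexicographically least accepting string of length 5.

00111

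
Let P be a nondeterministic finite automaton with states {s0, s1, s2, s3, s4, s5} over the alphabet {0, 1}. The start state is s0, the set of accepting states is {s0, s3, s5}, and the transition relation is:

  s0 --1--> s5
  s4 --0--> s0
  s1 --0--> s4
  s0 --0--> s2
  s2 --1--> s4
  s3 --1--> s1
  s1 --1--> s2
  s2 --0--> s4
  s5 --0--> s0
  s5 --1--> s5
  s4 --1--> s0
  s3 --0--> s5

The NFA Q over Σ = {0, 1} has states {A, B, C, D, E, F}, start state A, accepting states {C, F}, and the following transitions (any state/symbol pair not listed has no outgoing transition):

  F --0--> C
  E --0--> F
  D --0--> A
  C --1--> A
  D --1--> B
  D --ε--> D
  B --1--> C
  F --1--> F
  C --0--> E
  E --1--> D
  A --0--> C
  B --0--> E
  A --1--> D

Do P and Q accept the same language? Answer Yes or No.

No

The empty string ε is accepted by P but rejected by Q.
So L(P) ≠ L(Q).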